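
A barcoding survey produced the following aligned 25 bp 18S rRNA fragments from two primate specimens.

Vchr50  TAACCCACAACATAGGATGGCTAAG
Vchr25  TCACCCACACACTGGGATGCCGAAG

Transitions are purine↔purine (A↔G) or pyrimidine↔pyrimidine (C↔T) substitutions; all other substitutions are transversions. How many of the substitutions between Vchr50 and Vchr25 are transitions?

1

Differing sites — 2:A/C (Tv); 10:A/C (Tv); 11:C/A (Tv); 12:A/C (Tv); 14:A/G (Ti); 20:G/C (Tv); 22:T/G (Tv).
Of the 7 differences, 1 transition and 6 transversions, so the answer is 1.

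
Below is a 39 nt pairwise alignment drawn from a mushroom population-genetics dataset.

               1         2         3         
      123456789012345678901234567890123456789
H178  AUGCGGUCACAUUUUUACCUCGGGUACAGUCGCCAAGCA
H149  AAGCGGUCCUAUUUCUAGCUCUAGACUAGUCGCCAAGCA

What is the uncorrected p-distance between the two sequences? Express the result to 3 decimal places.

0.256

Mismatches occur at site 2 (U↔A), site 9 (A↔C), site 10 (C↔U), site 15 (U↔C), site 18 (C↔G), site 22 (G↔U), site 23 (G↔A), site 25 (U↔A), site 26 (A↔C), site 27 (C↔U).
There are 10 differences over 39 sites, so p = 10/39 = 0.256.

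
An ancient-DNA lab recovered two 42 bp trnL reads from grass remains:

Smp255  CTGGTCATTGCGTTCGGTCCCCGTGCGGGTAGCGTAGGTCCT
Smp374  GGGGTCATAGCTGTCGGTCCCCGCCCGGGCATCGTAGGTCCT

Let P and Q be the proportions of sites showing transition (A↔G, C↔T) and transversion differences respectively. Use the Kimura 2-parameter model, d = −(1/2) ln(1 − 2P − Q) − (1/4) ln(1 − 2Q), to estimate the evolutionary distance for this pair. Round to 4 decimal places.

Differing sites — 1:C/G (Tv); 2:T/G (Tv); 9:T/A (Tv); 12:G/T (Tv); 13:T/G (Tv); 24:T/C (Ti); 25:G/C (Tv); 30:T/C (Ti); 32:G/T (Tv).
Of the 9 differences, 2 transitions and 7 transversions over 42 sites: P = 2/42 = 0.047619, Q = 7/42 = 0.166667.
d = −0.5·ln(0.738095) − 0.25·ln(0.666666) = −0.5·(-0.303683) − 0.25·(-0.405466) = 0.2532.

0.2532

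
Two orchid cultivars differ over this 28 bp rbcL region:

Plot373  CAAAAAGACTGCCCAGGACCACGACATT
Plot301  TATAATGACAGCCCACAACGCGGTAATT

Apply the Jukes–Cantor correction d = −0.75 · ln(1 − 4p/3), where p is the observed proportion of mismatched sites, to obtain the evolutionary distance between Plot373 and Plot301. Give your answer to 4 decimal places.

Differing sites — 1:C/T; 3:A/T; 6:A/T; 10:T/A; 16:G/C; 17:G/A; 20:C/G; 21:A/C; 22:C/G; 24:A/T; 25:C/A.
p = 11/28 = 0.392857.
d = −0.75 · ln(1 − (4/3)·0.392857) = −0.75 · ln(0.476191) = −0.75 · (-0.741936) = 0.5565.

0.5565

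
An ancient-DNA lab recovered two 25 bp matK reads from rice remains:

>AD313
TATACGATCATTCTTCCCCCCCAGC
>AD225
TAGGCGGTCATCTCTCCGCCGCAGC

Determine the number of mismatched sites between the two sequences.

8

Differing sites — 3:T/G; 4:A/G; 7:A/G; 12:T/C; 13:C/T; 14:T/C; 18:C/G; 21:C/G.
That gives 8 mismatches out of 25 aligned sites, so the Hamming distance is 8.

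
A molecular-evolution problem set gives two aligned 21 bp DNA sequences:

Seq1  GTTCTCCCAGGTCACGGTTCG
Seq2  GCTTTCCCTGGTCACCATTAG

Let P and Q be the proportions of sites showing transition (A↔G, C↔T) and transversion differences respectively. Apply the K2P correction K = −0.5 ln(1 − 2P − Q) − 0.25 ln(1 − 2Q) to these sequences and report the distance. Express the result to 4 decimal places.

Differing sites — 2:T/C (Ti); 4:C/T (Ti); 9:A/T (Tv); 16:G/C (Tv); 17:G/A (Ti); 20:C/A (Tv).
Of the 6 differences, 3 transitions and 3 transversions over 21 sites: P = 3/21 = 0.142857, Q = 3/21 = 0.142857.
d = −0.5·ln(0.571429) − 0.25·ln(0.714286) = −0.5·(-0.559615) − 0.25·(-0.336472) = 0.3639.

0.3639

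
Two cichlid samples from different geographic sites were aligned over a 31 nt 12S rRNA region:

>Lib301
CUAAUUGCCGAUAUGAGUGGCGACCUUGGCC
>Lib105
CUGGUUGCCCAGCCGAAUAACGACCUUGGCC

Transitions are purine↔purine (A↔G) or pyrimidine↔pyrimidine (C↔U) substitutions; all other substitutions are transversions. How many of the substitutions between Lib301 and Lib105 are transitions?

6

The sequences differ at positions 3 (A/G, transition), 4 (A/G, transition), 10 (G/C, transversion), 12 (U/G, transversion), 13 (A/C, transversion), 14 (U/C, transition), 17 (G/A, transition), 19 (G/A, transition), 20 (G/A, transition).
Of the 9 differences, 6 transitions and 3 transversions, so the answer is 6.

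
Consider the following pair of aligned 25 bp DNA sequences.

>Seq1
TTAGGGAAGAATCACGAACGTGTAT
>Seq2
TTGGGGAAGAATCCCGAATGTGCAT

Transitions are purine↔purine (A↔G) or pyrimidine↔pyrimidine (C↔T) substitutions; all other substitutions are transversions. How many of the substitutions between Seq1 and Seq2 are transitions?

Mismatches occur at site 3 (A↔G, transition), site 14 (A↔C, transversion), site 19 (C↔T, transition), site 23 (T↔C, transition).
Of the 4 differences, 3 transitions and 1 transversion, so the answer is 3.

3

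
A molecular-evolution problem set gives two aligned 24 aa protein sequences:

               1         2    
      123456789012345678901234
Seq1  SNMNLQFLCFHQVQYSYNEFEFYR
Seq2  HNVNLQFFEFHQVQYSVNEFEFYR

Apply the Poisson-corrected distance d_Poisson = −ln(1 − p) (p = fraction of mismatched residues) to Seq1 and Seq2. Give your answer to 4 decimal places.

0.2336

Mismatches occur at site 1 (S/H), site 3 (M/V), site 8 (L/F), site 9 (C/E), site 17 (Y/V).
p = 5/24 = 0.208333.
d = −ln(1 − 0.208333) = −ln(0.791667) = 0.2336.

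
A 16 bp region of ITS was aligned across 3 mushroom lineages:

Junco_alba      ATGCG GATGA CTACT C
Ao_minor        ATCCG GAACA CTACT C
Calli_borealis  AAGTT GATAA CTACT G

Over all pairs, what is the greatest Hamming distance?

7

Pairwise Hamming distances:
  Junco_alba vs Ao_minor: 3
  Junco_alba vs Calli_borealis: 5
  Ao_minor vs Calli_borealis: 7
The largest is 7, between Ao_minor and Calli_borealis.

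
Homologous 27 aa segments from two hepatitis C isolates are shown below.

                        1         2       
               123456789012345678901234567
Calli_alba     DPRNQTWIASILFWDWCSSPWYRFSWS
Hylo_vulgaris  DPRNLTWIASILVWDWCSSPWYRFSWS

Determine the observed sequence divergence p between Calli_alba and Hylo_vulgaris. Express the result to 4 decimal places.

The sequences differ at positions 5 (Q/L), 13 (F/V).
There are 2 differences over 27 sites, so p = 2/27 = 0.0741.

0.0741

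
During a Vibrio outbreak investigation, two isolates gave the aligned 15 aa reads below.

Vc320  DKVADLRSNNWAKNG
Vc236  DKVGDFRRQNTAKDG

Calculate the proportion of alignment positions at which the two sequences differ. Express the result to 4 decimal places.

The sequences differ at positions 4 (A/G), 6 (L/F), 8 (S/R), 9 (N/Q), 11 (W/T), 14 (N/D).
There are 6 differences over 15 sites, so p = 6/15 = 0.4000.

0.4000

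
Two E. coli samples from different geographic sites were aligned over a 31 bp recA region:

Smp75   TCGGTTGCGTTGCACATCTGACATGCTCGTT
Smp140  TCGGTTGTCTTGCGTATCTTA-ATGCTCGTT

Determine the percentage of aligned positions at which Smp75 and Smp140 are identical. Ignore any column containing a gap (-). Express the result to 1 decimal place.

83.3%

Excluding the 1 gap column leaves 30 comparable sites.
The sequences differ at positions 8 (C/T), 9 (G/C), 14 (A/G), 15 (C/T), 20 (G/T).
25 of the 30 comparable sites match, so the percent identity is 25/30 × 100 = 83.3%.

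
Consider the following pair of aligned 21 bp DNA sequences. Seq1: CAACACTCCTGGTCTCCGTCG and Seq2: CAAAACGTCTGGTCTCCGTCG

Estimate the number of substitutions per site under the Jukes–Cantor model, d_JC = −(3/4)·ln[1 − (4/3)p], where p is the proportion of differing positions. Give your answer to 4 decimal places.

0.1585

The sequences differ at positions 4 (C/A), 7 (T/G), 8 (C/T).
p = 3/21 = 0.142857.
d = −0.75 · ln(1 − (4/3)·0.142857) = −0.75 · ln(0.809524) = −0.75 · (-0.211309) = 0.1585.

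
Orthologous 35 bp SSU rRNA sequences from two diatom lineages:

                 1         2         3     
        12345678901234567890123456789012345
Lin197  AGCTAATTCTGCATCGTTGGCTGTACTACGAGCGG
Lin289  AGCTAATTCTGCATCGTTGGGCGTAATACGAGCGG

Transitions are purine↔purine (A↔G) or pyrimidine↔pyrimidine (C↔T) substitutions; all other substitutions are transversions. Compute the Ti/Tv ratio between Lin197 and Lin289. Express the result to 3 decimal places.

0.500

The sequences differ at positions 21 (C/G, transversion), 22 (T/C, transition), 26 (C/A, transversion).
Of the 3 differences, 1 transition and 2 transversions, so Ti/Tv = 1/2 = 0.500.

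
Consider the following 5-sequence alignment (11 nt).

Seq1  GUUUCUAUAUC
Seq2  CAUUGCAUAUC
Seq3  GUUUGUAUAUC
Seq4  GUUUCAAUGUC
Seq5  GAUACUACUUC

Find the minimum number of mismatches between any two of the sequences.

Pairwise Hamming distances:
  Seq1 vs Seq2: 4
  Seq1 vs Seq3: 1
  Seq1 vs Seq4: 2
  Seq1 vs Seq5: 4
  Seq2 vs Seq3: 3
  Seq2 vs Seq4: 5
  Seq2 vs Seq5: 6
  Seq3 vs Seq4: 3
  Seq3 vs Seq5: 5
  Seq4 vs Seq5: 5
The smallest is 1, between Seq1 and Seq3.

1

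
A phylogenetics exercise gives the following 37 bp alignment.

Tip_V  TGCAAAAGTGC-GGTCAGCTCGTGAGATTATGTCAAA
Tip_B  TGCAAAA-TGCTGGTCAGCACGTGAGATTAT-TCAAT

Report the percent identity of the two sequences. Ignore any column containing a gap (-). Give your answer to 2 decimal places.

Excluding the 3 gap columns leaves 34 comparable sites.
Mismatches occur at site 20 (T↔A), site 37 (A↔T).
32 of the 34 comparable sites match, so the percent identity is 32/34 × 100 = 94.12%.

94.12%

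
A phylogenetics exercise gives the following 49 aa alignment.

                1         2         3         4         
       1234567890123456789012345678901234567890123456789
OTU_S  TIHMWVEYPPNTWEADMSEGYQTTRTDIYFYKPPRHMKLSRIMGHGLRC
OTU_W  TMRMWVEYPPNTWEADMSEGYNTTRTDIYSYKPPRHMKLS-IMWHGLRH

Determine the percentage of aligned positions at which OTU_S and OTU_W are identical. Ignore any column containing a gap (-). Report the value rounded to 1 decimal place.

87.5%

Excluding the 1 gap column leaves 48 comparable sites.
The sequences differ at positions 2 (I/M), 3 (H/R), 22 (Q/N), 30 (F/S), 44 (G/W), 49 (C/H).
42 of the 48 comparable sites match, so the percent identity is 42/48 × 100 = 87.5%.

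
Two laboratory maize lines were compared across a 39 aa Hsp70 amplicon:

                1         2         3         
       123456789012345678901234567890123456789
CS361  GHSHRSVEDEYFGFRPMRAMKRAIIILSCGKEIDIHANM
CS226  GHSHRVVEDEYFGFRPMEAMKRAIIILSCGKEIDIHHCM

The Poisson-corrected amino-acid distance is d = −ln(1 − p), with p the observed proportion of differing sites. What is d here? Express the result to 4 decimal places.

Differing sites — 6:S/V; 18:R/E; 37:A/H; 38:N/C.
p = 4/39 = 0.102564.
d = −ln(1 − 0.102564) = −ln(0.897436) = 0.1082.

0.1082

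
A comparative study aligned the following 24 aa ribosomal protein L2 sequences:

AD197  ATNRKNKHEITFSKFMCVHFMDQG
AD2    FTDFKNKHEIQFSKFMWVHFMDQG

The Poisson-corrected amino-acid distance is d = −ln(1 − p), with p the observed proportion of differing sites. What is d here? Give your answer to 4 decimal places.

0.2336

Differing sites — 1:A/F; 3:N/D; 4:R/F; 11:T/Q; 17:C/W.
p = 5/24 = 0.208333.
d = −ln(1 − 0.208333) = −ln(0.791667) = 0.2336.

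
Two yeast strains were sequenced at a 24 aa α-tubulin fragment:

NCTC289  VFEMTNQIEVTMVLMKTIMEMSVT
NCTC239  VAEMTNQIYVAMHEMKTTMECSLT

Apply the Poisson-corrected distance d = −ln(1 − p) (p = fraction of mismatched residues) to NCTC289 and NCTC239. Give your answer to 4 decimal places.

Mismatches occur at site 2 (F/A), site 9 (E/Y), site 11 (T/A), site 13 (V/H), site 14 (L/E), site 18 (I/T), site 21 (M/C), site 23 (V/L).
p = 8/24 = 0.333333.
d = −ln(1 − 0.333333) = −ln(0.666667) = 0.4055.

0.4055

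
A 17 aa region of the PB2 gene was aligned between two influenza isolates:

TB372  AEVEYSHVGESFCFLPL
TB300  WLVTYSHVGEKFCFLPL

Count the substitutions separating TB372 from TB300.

The sequences differ at positions 1 (A/W), 2 (E/L), 4 (E/T), 11 (S/K).
That gives 4 mismatches out of 17 aligned sites, so the Hamming distance is 4.

4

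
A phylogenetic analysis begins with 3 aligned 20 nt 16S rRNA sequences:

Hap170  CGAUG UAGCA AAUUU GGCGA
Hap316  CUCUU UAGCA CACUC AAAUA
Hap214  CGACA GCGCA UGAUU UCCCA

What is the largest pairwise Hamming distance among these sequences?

Pairwise Hamming distances:
  Hap170 vs Hap316: 10
  Hap170 vs Hap214: 10
  Hap316 vs Hap214: 14
The largest is 14, between Hap316 and Hap214.

14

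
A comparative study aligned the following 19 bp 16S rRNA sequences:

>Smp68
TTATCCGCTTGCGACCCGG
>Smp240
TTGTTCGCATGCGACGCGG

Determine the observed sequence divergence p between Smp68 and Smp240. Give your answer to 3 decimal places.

Differing sites — 3:A/G; 5:C/T; 9:T/A; 16:C/G.
There are 4 differences over 19 sites, so p = 4/19 = 0.211.

0.211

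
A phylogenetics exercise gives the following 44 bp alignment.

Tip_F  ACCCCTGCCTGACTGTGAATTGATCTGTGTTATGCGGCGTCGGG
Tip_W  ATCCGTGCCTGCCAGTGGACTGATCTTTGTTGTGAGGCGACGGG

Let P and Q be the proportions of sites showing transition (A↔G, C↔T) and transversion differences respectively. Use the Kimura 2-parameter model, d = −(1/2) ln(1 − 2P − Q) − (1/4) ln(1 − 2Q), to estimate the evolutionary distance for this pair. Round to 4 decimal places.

Differing sites — 2:C/T (Ti); 5:C/G (Tv); 12:A/C (Tv); 14:T/A (Tv); 18:A/G (Ti); 20:T/C (Ti); 27:G/T (Tv); 32:A/G (Ti); 35:C/A (Tv); 40:T/A (Tv).
Of the 10 differences, 4 transitions and 6 transversions over 44 sites: P = 4/44 = 0.090909, Q = 6/44 = 0.136364.
d = −0.5·ln(0.681818) − 0.25·ln(0.727272) = −0.5·(-0.382993) − 0.25·(-0.318455) = 0.2711.

0.2711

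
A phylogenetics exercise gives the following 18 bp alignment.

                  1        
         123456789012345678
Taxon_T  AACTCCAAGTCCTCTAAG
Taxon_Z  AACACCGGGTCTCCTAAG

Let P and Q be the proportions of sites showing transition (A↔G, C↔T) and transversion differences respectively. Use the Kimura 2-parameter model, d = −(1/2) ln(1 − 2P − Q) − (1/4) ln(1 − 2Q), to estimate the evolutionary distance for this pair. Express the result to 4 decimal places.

Differing sites — 4:T/A (Tv); 7:A/G (Ti); 8:A/G (Ti); 12:C/T (Ti); 13:T/C (Ti).
Of the 5 differences, 4 transitions and 1 transversion over 18 sites: P = 4/18 = 0.222222, Q = 1/18 = 0.055556.
d = −0.5·ln(0.500000) − 0.25·ln(0.888888) = −0.5·(-0.693147) − 0.25·(-0.117784) = 0.3760.

0.3760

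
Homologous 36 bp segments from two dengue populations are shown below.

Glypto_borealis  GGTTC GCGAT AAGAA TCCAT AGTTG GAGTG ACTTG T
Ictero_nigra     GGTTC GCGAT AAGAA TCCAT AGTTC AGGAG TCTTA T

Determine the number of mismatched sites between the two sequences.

Differing sites — 25:G/C; 26:G/A; 27:A/G; 29:T/A; 31:A/T; 35:G/A.
That gives 6 mismatches out of 36 aligned sites, so the Hamming distance is 6.

6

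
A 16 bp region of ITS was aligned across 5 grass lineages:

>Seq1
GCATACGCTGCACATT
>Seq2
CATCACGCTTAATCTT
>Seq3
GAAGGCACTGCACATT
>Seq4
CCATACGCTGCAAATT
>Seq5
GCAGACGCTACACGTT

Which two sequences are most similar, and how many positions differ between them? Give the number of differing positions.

2

Pairwise Hamming distances:
  Seq1 vs Seq2: 8
  Seq1 vs Seq3: 4
  Seq1 vs Seq4: 2
  Seq1 vs Seq5: 3
  Seq2 vs Seq3: 9
  Seq2 vs Seq4: 7
  Seq2 vs Seq5: 8
  Seq3 vs Seq4: 6
  Seq3 vs Seq5: 5
  Seq4 vs Seq5: 5
The smallest is 2, between Seq1 and Seq4.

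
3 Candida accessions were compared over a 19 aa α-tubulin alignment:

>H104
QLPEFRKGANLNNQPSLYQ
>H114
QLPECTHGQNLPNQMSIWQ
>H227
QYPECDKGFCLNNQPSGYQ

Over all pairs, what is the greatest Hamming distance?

Pairwise Hamming distances:
  H104 vs H114: 8
  H104 vs H227: 6
  H114 vs H227: 9
The largest is 9, between H114 and H227.

9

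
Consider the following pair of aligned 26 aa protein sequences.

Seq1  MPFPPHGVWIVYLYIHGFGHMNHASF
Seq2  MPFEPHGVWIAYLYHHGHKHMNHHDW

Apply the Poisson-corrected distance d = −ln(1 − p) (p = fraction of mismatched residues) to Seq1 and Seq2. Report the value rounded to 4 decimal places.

The sequences differ at positions 4 (P/E), 11 (V/A), 15 (I/H), 18 (F/H), 19 (G/K), 24 (A/H), 25 (S/D), 26 (F/W).
p = 8/26 = 0.307692.
d = −ln(1 − 0.307692) = −ln(0.692308) = 0.3677.

0.3677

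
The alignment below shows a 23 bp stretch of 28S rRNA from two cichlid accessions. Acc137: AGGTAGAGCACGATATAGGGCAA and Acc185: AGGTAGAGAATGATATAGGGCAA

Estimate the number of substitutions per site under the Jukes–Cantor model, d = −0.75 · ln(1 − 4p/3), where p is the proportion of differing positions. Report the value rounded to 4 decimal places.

The sequences differ at positions 9 (C/A), 11 (C/T).
p = 2/23 = 0.086957.
d = −0.75 · ln(1 − (4/3)·0.086957) = −0.75 · ln(0.884057) = −0.75 · (-0.123234) = 0.0924.

0.0924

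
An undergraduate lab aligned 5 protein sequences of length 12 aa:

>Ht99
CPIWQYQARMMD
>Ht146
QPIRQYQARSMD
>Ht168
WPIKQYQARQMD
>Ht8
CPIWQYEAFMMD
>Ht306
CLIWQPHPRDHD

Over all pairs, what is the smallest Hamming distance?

2

Pairwise Hamming distances:
  Ht99 vs Ht146: 3
  Ht99 vs Ht168: 3
  Ht99 vs Ht8: 2
  Ht99 vs Ht306: 6
  Ht146 vs Ht168: 3
  Ht146 vs Ht8: 5
  Ht146 vs Ht306: 8
  Ht168 vs Ht8: 5
  Ht168 vs Ht306: 8
  Ht8 vs Ht306: 7
The smallest is 2, between Ht99 and Ht8.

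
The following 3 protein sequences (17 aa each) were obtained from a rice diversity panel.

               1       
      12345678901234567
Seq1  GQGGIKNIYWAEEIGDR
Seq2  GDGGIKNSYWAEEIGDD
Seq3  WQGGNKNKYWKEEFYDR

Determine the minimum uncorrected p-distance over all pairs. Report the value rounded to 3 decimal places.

Pairwise Hamming distances:
  Seq1 vs Seq2: 3
  Seq1 vs Seq3: 6
  Seq2 vs Seq3: 8
The smallest is 3 mismatches, between Seq1 and Seq2; p = 3/17 = 0.176.

0.176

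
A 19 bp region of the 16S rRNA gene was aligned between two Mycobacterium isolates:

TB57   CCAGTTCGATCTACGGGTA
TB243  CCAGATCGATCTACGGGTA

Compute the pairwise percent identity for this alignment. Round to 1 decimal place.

Differing sites — 5:T/A.
18 of the 19 sites match, so the percent identity is 18/19 × 100 = 94.7%.

94.7%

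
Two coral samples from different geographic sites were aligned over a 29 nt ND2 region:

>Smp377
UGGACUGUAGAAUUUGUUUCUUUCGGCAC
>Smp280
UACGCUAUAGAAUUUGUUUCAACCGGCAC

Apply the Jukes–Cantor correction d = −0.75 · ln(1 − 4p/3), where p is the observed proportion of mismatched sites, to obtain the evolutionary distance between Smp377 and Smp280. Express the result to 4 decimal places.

The sequences differ at positions 2 (G/A), 3 (G/C), 4 (A/G), 7 (G/A), 21 (U/A), 22 (U/A), 23 (U/C).
p = 7/29 = 0.241379.
d = −0.75 · ln(1 − (4/3)·0.241379) = −0.75 · ln(0.678161) = −0.75 · (-0.388371) = 0.2913.

0.2913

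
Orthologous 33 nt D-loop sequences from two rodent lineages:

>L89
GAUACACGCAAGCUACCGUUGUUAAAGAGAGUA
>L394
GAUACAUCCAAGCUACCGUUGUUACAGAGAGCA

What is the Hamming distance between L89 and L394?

Mismatches occur at site 7 (C↔U), site 8 (G↔C), site 25 (A↔C), site 32 (U↔C).
That gives 4 mismatches out of 33 aligned sites, so the Hamming distance is 4.

4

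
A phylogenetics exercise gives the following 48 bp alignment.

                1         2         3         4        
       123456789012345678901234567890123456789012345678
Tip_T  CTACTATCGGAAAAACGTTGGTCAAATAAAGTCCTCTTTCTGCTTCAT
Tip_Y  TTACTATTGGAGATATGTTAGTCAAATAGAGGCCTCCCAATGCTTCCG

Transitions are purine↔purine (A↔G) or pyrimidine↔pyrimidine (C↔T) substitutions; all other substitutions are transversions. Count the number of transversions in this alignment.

6

The sequences differ at positions 1 (C/T, transition), 8 (C/T, transition), 12 (A/G, transition), 14 (A/T, transversion), 16 (C/T, transition), 20 (G/A, transition), 29 (A/G, transition), 32 (T/G, transversion), 37 (T/C, transition), 38 (T/C, transition), 39 (T/A, transversion), 40 (C/A, transversion), 47 (A/C, transversion), 48 (T/G, transversion).
Of the 14 differences, 8 transitions and 6 transversions, so the answer is 6.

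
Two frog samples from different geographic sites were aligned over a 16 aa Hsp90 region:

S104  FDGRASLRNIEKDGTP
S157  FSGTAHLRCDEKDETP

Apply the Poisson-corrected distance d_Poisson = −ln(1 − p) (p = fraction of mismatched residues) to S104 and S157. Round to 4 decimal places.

0.4700

Differing sites — 2:D/S; 4:R/T; 6:S/H; 9:N/C; 10:I/D; 14:G/E.
p = 6/16 = 0.375000.
d = −ln(1 − 0.375000) = −ln(0.625000) = 0.4700.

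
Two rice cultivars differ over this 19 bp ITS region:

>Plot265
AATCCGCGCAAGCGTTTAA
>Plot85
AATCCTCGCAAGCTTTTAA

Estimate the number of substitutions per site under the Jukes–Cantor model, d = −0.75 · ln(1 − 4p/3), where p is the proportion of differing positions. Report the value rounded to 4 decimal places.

0.1134

The sequences differ at positions 6 (G/T), 14 (G/T).
p = 2/19 = 0.105263.
d = −0.75 · ln(1 − (4/3)·0.105263) = −0.75 · ln(0.859649) = −0.75 · (-0.151231) = 0.1134.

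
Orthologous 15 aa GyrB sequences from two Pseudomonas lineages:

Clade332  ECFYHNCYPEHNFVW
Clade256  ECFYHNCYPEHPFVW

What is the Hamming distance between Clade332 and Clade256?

A single mismatch occurs at site 12 (N/P).
That gives 1 mismatch out of 15 aligned sites, so the Hamming distance is 1.

1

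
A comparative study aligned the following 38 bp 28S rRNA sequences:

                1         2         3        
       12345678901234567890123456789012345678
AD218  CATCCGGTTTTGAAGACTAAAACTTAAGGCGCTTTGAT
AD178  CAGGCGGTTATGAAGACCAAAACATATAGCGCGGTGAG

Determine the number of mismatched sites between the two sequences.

The sequences differ at positions 3 (T/G), 4 (C/G), 10 (T/A), 18 (T/C), 24 (T/A), 27 (A/T), 28 (G/A), 33 (T/G), 34 (T/G), 38 (T/G).
That gives 10 mismatches out of 38 aligned sites, so the Hamming distance is 10.

10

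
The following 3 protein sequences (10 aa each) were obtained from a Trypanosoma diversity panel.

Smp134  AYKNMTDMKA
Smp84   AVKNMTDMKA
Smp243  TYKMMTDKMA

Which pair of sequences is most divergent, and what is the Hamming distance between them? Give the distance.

Pairwise Hamming distances:
  Smp134 vs Smp84: 1
  Smp134 vs Smp243: 4
  Smp84 vs Smp243: 5
The largest is 5, between Smp84 and Smp243.

5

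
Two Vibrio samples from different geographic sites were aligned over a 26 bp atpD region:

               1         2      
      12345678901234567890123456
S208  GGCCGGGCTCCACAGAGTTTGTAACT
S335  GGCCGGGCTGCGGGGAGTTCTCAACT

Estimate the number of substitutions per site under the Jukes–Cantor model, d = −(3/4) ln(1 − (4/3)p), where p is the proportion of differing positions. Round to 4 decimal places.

0.3335

Mismatches occur at site 10 (C↔G), site 12 (A↔G), site 13 (C↔G), site 14 (A↔G), site 20 (T↔C), site 21 (G↔T), site 22 (T↔C).
p = 7/26 = 0.269231.
d = −0.75 · ln(1 − (4/3)·0.269231) = −0.75 · ln(0.641025) = −0.75 · (-0.444687) = 0.3335.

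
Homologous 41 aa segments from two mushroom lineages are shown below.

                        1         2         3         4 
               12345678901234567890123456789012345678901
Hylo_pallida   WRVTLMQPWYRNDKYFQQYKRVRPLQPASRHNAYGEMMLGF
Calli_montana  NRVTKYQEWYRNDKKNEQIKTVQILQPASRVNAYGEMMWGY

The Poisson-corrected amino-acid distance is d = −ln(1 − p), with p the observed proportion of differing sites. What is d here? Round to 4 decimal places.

0.4177

Mismatches occur at site 1 (W/N), site 5 (L/K), site 6 (M/Y), site 8 (P/E), site 15 (Y/K), site 16 (F/N), site 17 (Q/E), site 19 (Y/I), site 21 (R/T), site 23 (R/Q), site 24 (P/I), site 31 (H/V), site 39 (L/W), site 41 (F/Y).
p = 14/41 = 0.341463.
d = −ln(1 − 0.341463) = −ln(0.658537) = 0.4177.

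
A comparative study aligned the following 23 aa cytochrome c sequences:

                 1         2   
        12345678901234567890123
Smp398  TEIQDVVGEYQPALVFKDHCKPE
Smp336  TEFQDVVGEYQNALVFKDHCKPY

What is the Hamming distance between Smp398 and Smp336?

Differing sites — 3:I/F; 12:P/N; 23:E/Y.
That gives 3 mismatches out of 23 aligned sites, so the Hamming distance is 3.

3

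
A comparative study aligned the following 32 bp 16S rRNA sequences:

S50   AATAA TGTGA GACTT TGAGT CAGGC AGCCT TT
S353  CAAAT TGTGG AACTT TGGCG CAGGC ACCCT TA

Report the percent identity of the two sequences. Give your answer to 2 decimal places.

68.75%

Differing sites — 1:A/C; 3:T/A; 5:A/T; 10:A/G; 11:G/A; 18:A/G; 19:G/C; 20:T/G; 27:G/C; 32:T/A.
22 of the 32 sites match, so the percent identity is 22/32 × 100 = 68.75%.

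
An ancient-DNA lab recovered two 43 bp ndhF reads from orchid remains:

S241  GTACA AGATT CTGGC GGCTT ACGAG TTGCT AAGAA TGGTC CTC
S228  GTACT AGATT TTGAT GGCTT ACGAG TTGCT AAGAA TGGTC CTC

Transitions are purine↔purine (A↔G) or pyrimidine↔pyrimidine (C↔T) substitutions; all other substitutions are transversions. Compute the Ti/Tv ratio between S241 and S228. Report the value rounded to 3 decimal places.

3.000

Differing sites — 5:A/T (Tv); 11:C/T (Ti); 14:G/A (Ti); 15:C/T (Ti).
Of the 4 differences, 3 transitions and 1 transversion, so Ti/Tv = 3/1 = 3.000.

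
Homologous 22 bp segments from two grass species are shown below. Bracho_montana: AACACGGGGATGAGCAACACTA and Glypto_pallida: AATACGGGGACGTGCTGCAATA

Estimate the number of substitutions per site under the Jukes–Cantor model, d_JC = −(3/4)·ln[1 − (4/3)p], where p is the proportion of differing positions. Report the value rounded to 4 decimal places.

0.3390

Mismatches occur at site 3 (C↔T), site 11 (T↔C), site 13 (A↔T), site 16 (A↔T), site 17 (A↔G), site 20 (C↔A).
p = 6/22 = 0.272727.
d = −0.75 · ln(1 − (4/3)·0.272727) = −0.75 · ln(0.636364) = −0.75 · (-0.451985) = 0.3390.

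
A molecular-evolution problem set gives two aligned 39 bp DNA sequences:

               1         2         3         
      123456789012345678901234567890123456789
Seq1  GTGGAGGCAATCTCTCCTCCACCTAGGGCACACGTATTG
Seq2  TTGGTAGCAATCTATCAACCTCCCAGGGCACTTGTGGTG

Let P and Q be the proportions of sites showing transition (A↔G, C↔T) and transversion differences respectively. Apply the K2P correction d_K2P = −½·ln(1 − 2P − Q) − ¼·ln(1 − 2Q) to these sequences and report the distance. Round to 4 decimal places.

The sequences differ at positions 1 (G/T, transversion), 5 (A/T, transversion), 6 (G/A, transition), 14 (C/A, transversion), 17 (C/A, transversion), 18 (T/A, transversion), 21 (A/T, transversion), 24 (T/C, transition), 32 (A/T, transversion), 33 (C/T, transition), 36 (A/G, transition), 37 (T/G, transversion).
Of the 12 differences, 4 transitions and 8 transversions over 39 sites: P = 4/39 = 0.102564, Q = 8/39 = 0.205128.
d = −0.5·ln(0.589744) − 0.25·ln(0.589744) = −0.5·(-0.528067) − 0.25·(-0.528067) = 0.3961.

0.3961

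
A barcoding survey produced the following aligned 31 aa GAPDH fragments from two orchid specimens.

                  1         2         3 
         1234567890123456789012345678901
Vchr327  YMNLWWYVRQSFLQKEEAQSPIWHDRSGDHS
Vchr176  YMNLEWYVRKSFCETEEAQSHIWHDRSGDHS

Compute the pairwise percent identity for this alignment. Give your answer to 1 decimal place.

80.6%

The sequences differ at positions 5 (W/E), 10 (Q/K), 13 (L/C), 14 (Q/E), 15 (K/T), 21 (P/H).
25 of the 31 sites match, so the percent identity is 25/31 × 100 = 80.6%.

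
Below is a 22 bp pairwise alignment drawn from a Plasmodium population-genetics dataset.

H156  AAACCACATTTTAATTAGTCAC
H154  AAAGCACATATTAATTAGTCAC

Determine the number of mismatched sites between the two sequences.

2

Mismatches occur at site 4 (C→G), site 10 (T→A).
That gives 2 mismatches out of 22 aligned sites, so the Hamming distance is 2.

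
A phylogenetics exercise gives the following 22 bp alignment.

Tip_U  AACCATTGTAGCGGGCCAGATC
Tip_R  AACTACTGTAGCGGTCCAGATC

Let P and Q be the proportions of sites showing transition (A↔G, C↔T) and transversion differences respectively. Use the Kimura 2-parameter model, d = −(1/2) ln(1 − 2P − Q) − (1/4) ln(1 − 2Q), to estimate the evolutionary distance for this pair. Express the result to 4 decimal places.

0.1527

The sequences differ at positions 4 (C/T, transition), 6 (T/C, transition), 15 (G/T, transversion).
Of the 3 differences, 2 transitions and 1 transversion over 22 sites: P = 2/22 = 0.090909, Q = 1/22 = 0.045455.
d = −0.5·ln(0.772727) − 0.25·ln(0.909090) = −0.5·(-0.257829) − 0.25·(-0.095311) = 0.1527.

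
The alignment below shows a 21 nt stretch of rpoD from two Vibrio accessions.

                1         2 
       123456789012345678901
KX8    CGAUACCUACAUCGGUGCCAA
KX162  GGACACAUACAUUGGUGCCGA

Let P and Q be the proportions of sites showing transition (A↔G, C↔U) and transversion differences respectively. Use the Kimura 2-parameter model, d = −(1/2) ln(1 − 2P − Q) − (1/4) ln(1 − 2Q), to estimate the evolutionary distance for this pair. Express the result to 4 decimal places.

0.2926

Mismatches occur at site 1 (C→G, transversion), site 4 (U→C, transition), site 7 (C→A, transversion), site 13 (C→U, transition), site 20 (A→G, transition).
Of the 5 differences, 3 transitions and 2 transversions over 21 sites: P = 3/21 = 0.142857, Q = 2/21 = 0.095238.
d = −0.5·ln(0.619048) − 0.25·ln(0.809524) = −0.5·(-0.479572) − 0.25·(-0.211309) = 0.2926.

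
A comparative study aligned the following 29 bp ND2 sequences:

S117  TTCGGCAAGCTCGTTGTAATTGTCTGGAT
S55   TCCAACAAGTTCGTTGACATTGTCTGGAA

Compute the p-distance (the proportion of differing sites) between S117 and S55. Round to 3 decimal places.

The sequences differ at positions 2 (T/C), 4 (G/A), 5 (G/A), 10 (C/T), 17 (T/A), 18 (A/C), 29 (T/A).
There are 7 differences over 29 sites, so p = 7/29 = 0.241.

0.241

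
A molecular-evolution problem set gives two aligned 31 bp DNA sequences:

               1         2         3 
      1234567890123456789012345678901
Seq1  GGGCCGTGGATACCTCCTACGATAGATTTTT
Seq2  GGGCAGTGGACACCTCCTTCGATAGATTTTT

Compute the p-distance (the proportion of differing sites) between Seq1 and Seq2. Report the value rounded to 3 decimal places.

0.097

The sequences differ at positions 5 (C/A), 11 (T/C), 19 (A/T).
There are 3 differences over 31 sites, so p = 3/31 = 0.097.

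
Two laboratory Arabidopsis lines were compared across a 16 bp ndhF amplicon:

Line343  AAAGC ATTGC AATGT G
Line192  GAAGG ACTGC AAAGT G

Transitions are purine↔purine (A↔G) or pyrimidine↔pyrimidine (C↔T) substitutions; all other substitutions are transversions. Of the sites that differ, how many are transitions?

2

Differing sites — 1:A/G (Ti); 5:C/G (Tv); 7:T/C (Ti); 13:T/A (Tv).
Of the 4 differences, 2 transitions and 2 transversions, so the answer is 2.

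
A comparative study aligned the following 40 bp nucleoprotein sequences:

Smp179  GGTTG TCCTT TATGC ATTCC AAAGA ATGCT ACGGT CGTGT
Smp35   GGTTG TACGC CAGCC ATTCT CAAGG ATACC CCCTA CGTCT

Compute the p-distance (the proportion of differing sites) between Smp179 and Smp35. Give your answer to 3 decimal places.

0.400

Differing sites — 7:C/A; 9:T/G; 10:T/C; 11:T/C; 13:T/G; 14:G/C; 20:C/T; 21:A/C; 25:A/G; 28:G/A; 30:T/C; 31:A/C; 33:G/C; 34:G/T; 35:T/A; 39:G/C.
There are 16 differences over 40 sites, so p = 16/40 = 0.400.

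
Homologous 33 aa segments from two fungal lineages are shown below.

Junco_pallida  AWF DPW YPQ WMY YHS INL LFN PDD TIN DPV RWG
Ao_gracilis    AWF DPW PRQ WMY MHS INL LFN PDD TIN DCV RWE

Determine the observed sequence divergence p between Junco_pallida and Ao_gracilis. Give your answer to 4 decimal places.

0.1515

Mismatches occur at site 7 (Y→P), site 8 (P→R), site 13 (Y→M), site 29 (P→C), site 33 (G→E).
There are 5 differences over 33 sites, so p = 5/33 = 0.1515.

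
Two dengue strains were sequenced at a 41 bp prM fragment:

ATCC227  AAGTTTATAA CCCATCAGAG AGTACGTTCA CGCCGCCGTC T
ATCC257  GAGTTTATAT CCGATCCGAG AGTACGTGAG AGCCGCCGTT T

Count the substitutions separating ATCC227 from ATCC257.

Mismatches occur at site 1 (A↔G), site 10 (A↔T), site 13 (C↔G), site 17 (A↔C), site 28 (T↔G), site 29 (C↔A), site 30 (A↔G), site 31 (C↔A), site 40 (C↔T).
That gives 9 mismatches out of 41 aligned sites, so the Hamming distance is 9.

9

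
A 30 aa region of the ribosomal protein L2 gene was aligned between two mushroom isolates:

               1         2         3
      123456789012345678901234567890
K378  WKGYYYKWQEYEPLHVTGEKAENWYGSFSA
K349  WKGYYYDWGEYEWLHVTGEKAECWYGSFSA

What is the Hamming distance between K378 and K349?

The sequences differ at positions 7 (K/D), 9 (Q/G), 13 (P/W), 23 (N/C).
That gives 4 mismatches out of 30 aligned sites, so the Hamming distance is 4.

4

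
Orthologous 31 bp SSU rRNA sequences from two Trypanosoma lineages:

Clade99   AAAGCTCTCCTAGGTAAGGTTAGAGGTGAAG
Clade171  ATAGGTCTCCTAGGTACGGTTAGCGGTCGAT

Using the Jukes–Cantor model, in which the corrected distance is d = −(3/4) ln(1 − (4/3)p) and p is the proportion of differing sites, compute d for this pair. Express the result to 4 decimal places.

The sequences differ at positions 2 (A/T), 5 (C/G), 17 (A/C), 24 (A/C), 28 (G/C), 29 (A/G), 31 (G/T).
p = 7/31 = 0.225806.
d = −0.75 · ln(1 − (4/3)·0.225806) = −0.75 · ln(0.698925) = −0.75 · (-0.358212) = 0.2687.

0.2687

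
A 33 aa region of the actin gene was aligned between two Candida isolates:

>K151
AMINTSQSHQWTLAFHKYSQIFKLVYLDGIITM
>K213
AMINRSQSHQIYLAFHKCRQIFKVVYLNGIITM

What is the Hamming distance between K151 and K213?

7

The sequences differ at positions 5 (T/R), 11 (W/I), 12 (T/Y), 18 (Y/C), 19 (S/R), 24 (L/V), 28 (D/N).
That gives 7 mismatches out of 33 aligned sites, so the Hamming distance is 7.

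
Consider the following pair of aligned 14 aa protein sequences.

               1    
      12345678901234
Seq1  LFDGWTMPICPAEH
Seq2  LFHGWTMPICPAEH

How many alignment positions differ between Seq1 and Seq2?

A single mismatch occurs at site 3 (D↔H).
That gives 1 mismatch out of 14 aligned sites, so the Hamming distance is 1.

1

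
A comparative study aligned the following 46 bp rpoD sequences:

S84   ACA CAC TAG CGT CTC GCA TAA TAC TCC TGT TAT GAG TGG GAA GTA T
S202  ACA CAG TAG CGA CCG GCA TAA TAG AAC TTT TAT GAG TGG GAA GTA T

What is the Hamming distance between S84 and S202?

Differing sites — 6:C/G; 12:T/A; 14:T/C; 15:C/G; 24:C/G; 25:T/A; 26:C/A; 29:G/T.
That gives 8 mismatches out of 46 aligned sites, so the Hamming distance is 8.

8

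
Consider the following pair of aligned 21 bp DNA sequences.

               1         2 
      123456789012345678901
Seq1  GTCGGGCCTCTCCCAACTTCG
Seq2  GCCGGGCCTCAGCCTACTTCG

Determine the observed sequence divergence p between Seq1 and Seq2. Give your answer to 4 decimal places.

0.1905

Differing sites — 2:T/C; 11:T/A; 12:C/G; 15:A/T.
There are 4 differences over 21 sites, so p = 4/21 = 0.1905.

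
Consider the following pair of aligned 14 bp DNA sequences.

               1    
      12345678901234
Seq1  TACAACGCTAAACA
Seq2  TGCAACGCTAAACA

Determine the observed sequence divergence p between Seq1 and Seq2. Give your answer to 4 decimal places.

0.0714

A single mismatch occurs at site 2 (A→G).
There are 1 differences over 14 sites, so p = 1/14 = 0.0714.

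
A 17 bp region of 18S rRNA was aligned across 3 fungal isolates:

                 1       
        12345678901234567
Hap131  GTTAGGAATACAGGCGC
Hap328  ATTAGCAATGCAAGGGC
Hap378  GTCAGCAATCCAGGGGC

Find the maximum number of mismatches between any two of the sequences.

Pairwise Hamming distances:
  Hap131 vs Hap328: 5
  Hap131 vs Hap378: 4
  Hap328 vs Hap378: 4
The largest is 5, between Hap131 and Hap328.

5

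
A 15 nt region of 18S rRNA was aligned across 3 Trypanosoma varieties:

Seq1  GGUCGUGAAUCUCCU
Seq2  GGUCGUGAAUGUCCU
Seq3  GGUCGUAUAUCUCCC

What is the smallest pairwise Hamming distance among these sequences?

Pairwise Hamming distances:
  Seq1 vs Seq2: 1
  Seq1 vs Seq3: 3
  Seq2 vs Seq3: 4
The smallest is 1, between Seq1 and Seq2.

1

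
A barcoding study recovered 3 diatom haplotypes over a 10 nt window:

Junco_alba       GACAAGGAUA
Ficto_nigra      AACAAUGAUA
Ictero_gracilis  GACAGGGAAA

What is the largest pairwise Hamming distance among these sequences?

4

Pairwise Hamming distances:
  Junco_alba vs Ficto_nigra: 2
  Junco_alba vs Ictero_gracilis: 2
  Ficto_nigra vs Ictero_gracilis: 4
The largest is 4, between Ficto_nigra and Ictero_gracilis.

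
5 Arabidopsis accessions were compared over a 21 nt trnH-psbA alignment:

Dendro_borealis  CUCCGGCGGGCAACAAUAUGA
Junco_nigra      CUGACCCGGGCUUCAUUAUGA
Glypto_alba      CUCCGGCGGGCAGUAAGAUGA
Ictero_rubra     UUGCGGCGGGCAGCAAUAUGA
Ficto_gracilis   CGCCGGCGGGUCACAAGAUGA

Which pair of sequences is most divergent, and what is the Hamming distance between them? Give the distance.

10

Pairwise Hamming distances:
  Dendro_borealis vs Junco_nigra: 7
  Dendro_borealis vs Glypto_alba: 3
  Dendro_borealis vs Ictero_rubra: 3
  Dendro_borealis vs Ficto_gracilis: 4
  Junco_nigra vs Glypto_alba: 9
  Junco_nigra vs Ictero_rubra: 7
  Junco_nigra vs Ficto_gracilis: 10
  Glypto_alba vs Ictero_rubra: 4
  Glypto_alba vs Ficto_gracilis: 5
  Ictero_rubra vs Ficto_gracilis: 7
The largest is 10, between Junco_nigra and Ficto_gracilis.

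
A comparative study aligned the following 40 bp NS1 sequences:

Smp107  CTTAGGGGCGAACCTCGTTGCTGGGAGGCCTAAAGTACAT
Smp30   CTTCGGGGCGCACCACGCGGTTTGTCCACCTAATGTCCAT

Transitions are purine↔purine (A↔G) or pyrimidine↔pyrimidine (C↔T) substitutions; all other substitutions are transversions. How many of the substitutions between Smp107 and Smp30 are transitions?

3

Differing sites — 4:A/C (Tv); 11:A/C (Tv); 15:T/A (Tv); 18:T/C (Ti); 19:T/G (Tv); 21:C/T (Ti); 23:G/T (Tv); 25:G/T (Tv); 26:A/C (Tv); 27:G/C (Tv); 28:G/A (Ti); 34:A/T (Tv); 37:A/C (Tv).
Of the 13 differences, 3 transitions and 10 transversions, so the answer is 3.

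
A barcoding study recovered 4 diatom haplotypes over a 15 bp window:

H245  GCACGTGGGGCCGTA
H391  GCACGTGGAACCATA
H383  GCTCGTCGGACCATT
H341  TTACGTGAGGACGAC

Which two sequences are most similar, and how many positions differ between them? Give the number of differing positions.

Pairwise Hamming distances:
  H245 vs H391: 3
  H245 vs H383: 5
  H245 vs H341: 6
  H391 vs H383: 4
  H391 vs H341: 9
  H383 vs H341: 10
The smallest is 3, between H245 and H391.

3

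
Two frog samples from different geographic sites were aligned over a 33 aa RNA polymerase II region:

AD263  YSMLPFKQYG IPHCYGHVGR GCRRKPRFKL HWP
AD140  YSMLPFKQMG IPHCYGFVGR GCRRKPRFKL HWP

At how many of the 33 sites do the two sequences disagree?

2

Mismatches occur at site 9 (Y/M), site 17 (H/F).
That gives 2 mismatches out of 33 aligned sites, so the Hamming distance is 2.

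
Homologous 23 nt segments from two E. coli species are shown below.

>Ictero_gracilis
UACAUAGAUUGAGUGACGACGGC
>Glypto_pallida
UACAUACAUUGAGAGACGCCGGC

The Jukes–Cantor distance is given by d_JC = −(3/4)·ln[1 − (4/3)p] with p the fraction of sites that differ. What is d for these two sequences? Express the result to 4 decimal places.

The sequences differ at positions 7 (G/C), 14 (U/A), 19 (A/C).
p = 3/23 = 0.130435.
d = −0.75 · ln(1 − (4/3)·0.130435) = −0.75 · ln(0.826087) = −0.75 · (-0.191055) = 0.1433.

0.1433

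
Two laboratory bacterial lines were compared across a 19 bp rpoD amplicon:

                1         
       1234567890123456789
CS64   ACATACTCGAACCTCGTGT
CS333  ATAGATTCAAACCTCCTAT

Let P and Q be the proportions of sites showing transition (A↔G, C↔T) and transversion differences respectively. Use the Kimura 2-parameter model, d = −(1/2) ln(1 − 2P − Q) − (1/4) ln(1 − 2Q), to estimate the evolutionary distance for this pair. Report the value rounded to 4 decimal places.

0.4327

The sequences differ at positions 2 (C/T, transition), 4 (T/G, transversion), 6 (C/T, transition), 9 (G/A, transition), 16 (G/C, transversion), 18 (G/A, transition).
Of the 6 differences, 4 transitions and 2 transversions over 19 sites: P = 4/19 = 0.210526, Q = 2/19 = 0.105263.
d = −0.5·ln(0.473685) − 0.25·ln(0.789474) = −0.5·(-0.747213) − 0.25·(-0.236388) = 0.4327.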